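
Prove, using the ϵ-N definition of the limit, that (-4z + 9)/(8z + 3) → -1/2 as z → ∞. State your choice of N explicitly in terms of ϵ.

N = (21/16)/ϵ

Let ϵ > 0. We seek N > 0 such that z > N implies |(-4z + 9)/(8z + 3) + 1/2| < ϵ.
(-4z + 9)/(8z + 3) + 1/2 = (8(-4z + 9) − (-4)(8z + 3)) / (8(8z + 3)) = 84/(8(8z + 3)).
For z > 0 we have 8z + 3 > 8z, so |(-4z + 9)/(8z + 3) + 1/2| = 84/(8(8z + 3)) < 84/(8·8z) = (21/16)/z.
Thus |(-4z + 9)/(8z + 3) + 1/2| < ϵ whenever z > (21/16)/ϵ.
Take N = (21/16)/ϵ. If z > N then |(-4z + 9)/(8z + 3) + 1/2| < (21/16)/z < ϵ.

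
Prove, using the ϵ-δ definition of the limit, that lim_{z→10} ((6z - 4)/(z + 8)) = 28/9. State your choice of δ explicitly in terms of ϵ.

Fix ϵ > 0. We want δ > 0 with 0 < |z − 10| < δ ⇒ |(6z - 4)/(z + 8) − (28/9)| < ϵ.
Combining over a common denominator, (6z - 4)/(z + 8) − (28/9) = [(6z - 4)·18 − 56·(z + 8)] / [18·(z + 8)] = 52(z − 10) / (18(z + 8)).
So |(6z - 4)/(z + 8) − (28/9)| = 52|z − 10| / (18·|z + 8|).
Restrict δ ≤ 9. Then |z − 10| < 9 gives |z + 8| = |(z − 10) + 18| ≥ 18 − 9 = 9.
Hence |(6z - 4)/(z + 8) − (28/9)| < 52|z − 10|/(18·9) = (26/81)|z − 10|, which is < ϵ once |z − 10| < (81/26)ϵ.
Take δ = min(9, (81/26)ϵ). Then 0 < |z − 10| < δ forces both bounds, so |(6z - 4)/(z + 8) − (28/9)| < ϵ.

δ = min(9, (81/26)ϵ)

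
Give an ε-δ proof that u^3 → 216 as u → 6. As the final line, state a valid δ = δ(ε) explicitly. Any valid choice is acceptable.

Let ε > 0. We seek δ > 0 with 0 < |u − 6| < δ ⇒ |u^3 − 216| < ε.
Factor: u^3 − 216 = (u − 6)(u^2 + 6u + 36), so |u^3 − 216| = |u − 6|·|u^2 + 6u + 36|.
Impose δ ≤ 1 so that |u| < 7; then |u^2 + 6u + 36| ≤ 127.
Hence |u^3 − 216| ≤ 127|u − 6|, which is < ε once |u − 6| < ε/127.
Take δ = min(1, ε/127). If 0 < |u − 6| < δ then both bounds hold and |u^3 − 216| ≤ 127|u − 6| < 127·(ε/127) = ε.

δ = min(1, ε/127)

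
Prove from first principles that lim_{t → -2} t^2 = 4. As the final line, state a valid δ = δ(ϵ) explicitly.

δ = min(1, ϵ/5)

Let ϵ > 0. We seek δ > 0 with 0 < |t + 2| < δ ⇒ |t^2 − 4| < ϵ.
Factor: t^2 − 4 = (t + 2)(t - 2), so |t^2 − 4| = |t + 2|·|t - 2|.
Restrict δ ≤ 1. Then |t + 2| < 1 gives |t| < 3, so by the triangle inequality |t - 2| ≤ 3 + 2 = 5.
Hence |t^2 − 4| ≤ 5|t + 2|, which is < ϵ once |t + 2| < ϵ/5.
Take δ = min(1, ϵ/5). If 0 < |t + 2| < δ then both bounds hold and |t^2 − 4| ≤ 5|t + 2| < 5·(ϵ/5) = ϵ.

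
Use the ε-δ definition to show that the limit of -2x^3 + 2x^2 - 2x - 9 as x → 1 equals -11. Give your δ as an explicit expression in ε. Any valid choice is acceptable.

δ = min(1, ε/10)

Fix ε > 0. We want δ > 0 such that 0 < |x − 1| < δ implies |(-2x^3 + 2x^2 - 2x - 9) + 11| < ε.
(-2x^3 + 2x^2 - 2x - 9) + 11 = -2x^3 + 2x^2 - 2x + 2 = (x − 1)(-2x^2 - 2).
So |(-2x^3 + 2x^2 - 2x - 9) + 11| = |x − 1|·|-2x^2 - 2|.
Require δ ≤ 1. Then |x − 1| < 1 gives |x| < 2, and by the triangle inequality |-2x^2 - 2| ≤ 2·2^2 + 2 = 10.
Hence |(-2x^3 + 2x^2 - 2x - 9) + 11| ≤ 10|x − 1| < ε provided |x − 1| < ε/10.
Choosing δ = min(1, ε/10) ensures both conditions, hence |(-2x^3 + 2x^2 - 2x - 9) + 11| < ε.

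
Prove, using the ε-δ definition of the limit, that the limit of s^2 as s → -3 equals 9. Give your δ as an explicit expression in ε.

δ = min(2, ε/8)

Suppose ε > 0. We seek δ > 0 with 0 < |s + 3| < δ ⇒ |s^2 − 9| < ε.
Factor: s^2 − 9 = (s + 3)(s - 3), so |s^2 − 9| = |s + 3|·|s - 3|.
Restrict δ ≤ 2. Then |s + 3| < 2 gives |s| < 5, so by the triangle inequality |s - 3| ≤ 5 + 3 = 8.
Hence |s^2 − 9| ≤ 8|s + 3|, which is < ε once |s + 3| < ε/8.
Take δ = min(2, ε/8). If 0 < |s + 3| < δ then both bounds hold and |s^2 − 9| ≤ 8|s + 3| < 8·(ε/8) = ε.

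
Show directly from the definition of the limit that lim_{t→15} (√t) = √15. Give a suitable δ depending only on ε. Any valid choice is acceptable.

Let ε > 0. We want δ > 0 such that 0 < |t − 15| < δ implies |√t − √15| < ε.
Rationalise: √t − √15 = (t − 15)/(√t + √15), so |√t − √15| = |t − 15|/(√t + √15).
Restrict δ ≤ 15 so that |t − 15| < 15 forces t > 0, and then √t + √15 > √15.
Hence |√t − √15| < |t − 15|/√15, which is < ε once |t − 15| < √15·ε.
Take δ = min(15, √15·ε). If 0 < |t − 15| < δ then t > 0 and |√t − √15| < |t − 15|/√15 < ε.

δ = min(15, √15·ε)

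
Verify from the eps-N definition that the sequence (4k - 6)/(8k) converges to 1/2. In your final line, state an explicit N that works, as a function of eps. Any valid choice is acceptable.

N = (3/4)/eps

Let eps > 0 be given. For k ≥ 1, |(4k - 6)/(8k) − (1/2)| = |-48|/(8(8k)) = 48/(8(8k)).
Since 8k ≥ 8k for k ≥ 1, this is ≤ 48/(8·8k) = (3/4)/k.
So |(4k - 6)/(8k) − (1/2)| < eps whenever k > (3/4)/eps.
Take N = (3/4)/eps. If k > N then |(4k - 6)/(8k) − (1/2)| ≤ (3/4)/k < eps.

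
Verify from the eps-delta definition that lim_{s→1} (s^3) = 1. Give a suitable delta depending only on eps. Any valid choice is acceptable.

delta = min(1, eps/7)

Suppose eps > 0. We seek delta > 0 with 0 < |s − 1| < delta ⇒ |s^3 − 1| < eps.
Factor: s^3 − 1 = (s − 1)(s^2 + s + 1), so |s^3 − 1| = |s − 1|·|s^2 + s + 1|.
Restrict delta ≤ 1. Then |s − 1| < 1 gives |s| < 2, so by the triangle inequality |s^2 + s + 1| ≤ 2^2 + 2 + 1 = 7.
Hence |s^3 − 1| ≤ 7|s − 1|, which is < eps once |s − 1| < eps/7.
Take delta = min(1, eps/7). If 0 < |s − 1| < delta then both bounds hold and |s^3 − 1| ≤ 7|s − 1| < 7·(eps/7) = eps.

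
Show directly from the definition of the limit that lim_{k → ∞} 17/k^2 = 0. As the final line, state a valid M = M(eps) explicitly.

M = (17/eps)^{1/2}

Fix eps > 0. For k ≥ 1, |17/k^2 − 0| = 17/k^2.
17/k^2 < eps ⇔ k^2 > 17/eps ⇔ k > (17/eps)^{1/2}.
Take M = (17/eps)^{1/2}. Then k > M implies 17/k^2 < eps.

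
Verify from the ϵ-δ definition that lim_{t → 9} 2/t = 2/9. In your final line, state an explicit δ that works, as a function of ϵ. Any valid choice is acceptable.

δ = min(9/2, (81/4)ϵ)

Suppose ϵ > 0. We seek δ > 0 such that 0 < |t − 9| < δ implies |2/t − (2/9)| < ϵ.
|2/t − (2/9)| = 2·|9 − t|/(9·|t|) = 2|t − 9|/(9|t|).
Restrict δ ≤ 9/2. Then |t − 9| < 9/2 gives |t| > 9/2, so 9|t| > 81/2.
Then |2/t − (2/9)| < 2|t − 9|/(81/2), which is < ϵ when |t − 9| < (81/4)ϵ.
Take δ = min(9/2, (81/4)ϵ). Then 0 < |t − 9| < δ gives both |t − 9| < 9/2 and |t − 9| < (81/4)ϵ, so |2/t − (2/9)| < ϵ.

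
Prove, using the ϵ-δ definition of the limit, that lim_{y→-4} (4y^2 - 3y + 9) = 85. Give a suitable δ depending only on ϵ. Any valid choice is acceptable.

δ = min(1, ϵ/39)

Let ϵ > 0 be given. We want δ > 0 such that 0 < |y + 4| < δ implies |(4y^2 - 3y + 9) − 85| < ϵ.
(4y^2 - 3y + 9) − 85 = 4y^2 - 3y - 76 = (y + 4)(4y - 19).
So |(4y^2 - 3y + 9) − 85| = |y + 4|·|4y - 19|.
Require δ ≤ 1. Then |y + 4| < 1 gives |y| < 5, and by the triangle inequality |4y - 19| ≤ 4·5 + 19 = 39.
Hence |(4y^2 - 3y + 9) − 85| ≤ 39|y + 4| < ϵ provided |y + 4| < ϵ/39.
Take δ = min(1, ϵ/39). Then 0 < |y + 4| < δ gives both |y + 4| < 1 and |y + 4| < ϵ/39, so |(4y^2 - 3y + 9) − 85| < ϵ.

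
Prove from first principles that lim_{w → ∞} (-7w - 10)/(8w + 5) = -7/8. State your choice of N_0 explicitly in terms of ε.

N_0 = (45/64)/ε

Suppose ε > 0. We seek N_0 > 0 such that w > N_0 implies |(-7w - 10)/(8w + 5) + 7/8| < ε.
(-7w - 10)/(8w + 5) + 7/8 = (8(-7w - 10) − (-7)(8w + 5)) / (8(8w + 5)) = -45/(8(8w + 5)).
For w > 0 we have 8w + 5 > 8w, so |(-7w - 10)/(8w + 5) + 7/8| = 45/(8(8w + 5)) < 45/(8·8w) = (45/64)/w.
Thus |(-7w - 10)/(8w + 5) + 7/8| < ε whenever w > (45/64)/ε.
Take N_0 = (45/64)/ε. If w > N_0 then |(-7w - 10)/(8w + 5) + 7/8| < (45/64)/w < ε.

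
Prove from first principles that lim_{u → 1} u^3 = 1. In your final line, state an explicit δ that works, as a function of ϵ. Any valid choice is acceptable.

δ = min(1, ϵ/7)

Let ϵ > 0. We seek δ > 0 with 0 < |u − 1| < δ ⇒ |u^3 − 1| < ϵ.
Factor: u^3 − 1 = (u − 1)(u^2 + u + 1), so |u^3 − 1| = |u − 1|·|u^2 + u + 1|.
Impose δ ≤ 1 so that |u| < 2; then |u^2 + u + 1| ≤ 7.
Hence |u^3 − 1| ≤ 7|u − 1|, which is < ϵ once |u − 1| < ϵ/7.
Take δ = min(1, ϵ/7). If 0 < |u − 1| < δ then both bounds hold and |u^3 − 1| ≤ 7|u − 1| < 7·(ϵ/7) = ϵ.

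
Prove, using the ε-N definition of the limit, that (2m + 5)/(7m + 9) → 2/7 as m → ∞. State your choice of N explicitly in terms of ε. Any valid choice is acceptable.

N = (17/49)/ε

Fix ε > 0. For m ≥ 1, |(2m + 5)/(7m + 9) − (2/7)| = |17|/(7(7m + 9)) = 17/(7(7m + 9)).
Since 7m + 9 ≥ 7m for m ≥ 1, this is ≤ 17/(7·7m) = (17/49)/m.
So |(2m + 5)/(7m + 9) − (2/7)| < ε whenever m > (17/49)/ε.
Take N = (17/49)/ε. If m > N then |(2m + 5)/(7m + 9) − (2/7)| ≤ (17/49)/m < ε.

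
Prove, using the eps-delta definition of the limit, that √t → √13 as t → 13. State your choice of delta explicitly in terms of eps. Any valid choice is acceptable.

delta = min(13, √13·eps)

Let eps > 0 be given. We want delta > 0 such that 0 < |t − 13| < delta implies |√t − √13| < eps.
Rationalise: √t − √13 = (t − 13)/(√t + √13), so |√t − √13| = |t − 13|/(√t + √13).
Restrict delta ≤ 13 so that |t − 13| < 13 forces t > 0, and then √t + √13 > √13.
Hence |√t − √13| < |t − 13|/√13, which is < eps once |t − 13| < √13·eps.
Take delta = min(13, √13·eps). If 0 < |t − 13| < delta then t > 0 and |√t − √13| < |t − 13|/√13 < eps.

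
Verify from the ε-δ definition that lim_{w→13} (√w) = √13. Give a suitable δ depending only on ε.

Fix ε > 0. We want δ > 0 such that 0 < |w − 13| < δ implies |√w − √13| < ε.
Multiplying by the conjugate, |√w − √13| = |w − 13|/(√w + √13).
Restrict δ ≤ 13 so that |w − 13| < 13 forces w > 0, and then √w + √13 > √13.
Hence |√w − √13| < |w − 13|/√13, which is < ε once |w − 13| < √13·ε.
Take δ = min(13, √13·ε). If 0 < |w − 13| < δ then w > 0 and |√w − √13| < |w − 13|/√13 < ε.

δ = min(13, √13·ε)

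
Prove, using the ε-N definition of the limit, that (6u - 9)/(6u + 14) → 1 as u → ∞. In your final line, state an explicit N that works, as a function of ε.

N = (23/6)/ε

Fix ε > 0. We seek N > 0 such that u > N implies |(6u - 9)/(6u + 14) − 1| < ε.
(6u - 9)/(6u + 14) − 1 = (6(6u - 9) − 6(6u + 14)) / (6(6u + 14)) = -138/(6(6u + 14)).
For u > 0 we have 6u + 14 > 6u, so |(6u - 9)/(6u + 14) − 1| = 138/(6(6u + 14)) < 138/(6·6u) = (23/6)/u.
Thus |(6u - 9)/(6u + 14) − 1| < ε whenever u > (23/6)/ε.
Take N = (23/6)/ε. If u > N then |(6u - 9)/(6u + 14) − 1| < (23/6)/u < ε.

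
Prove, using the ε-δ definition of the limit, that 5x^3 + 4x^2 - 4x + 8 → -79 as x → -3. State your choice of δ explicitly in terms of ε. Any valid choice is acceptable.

δ = min(2, ε/209)

Suppose ε > 0. We want δ > 0 such that 0 < |x + 3| < δ implies |(5x^3 + 4x^2 - 4x + 8) + 79| < ε.
(5x^3 + 4x^2 - 4x + 8) + 79 = 5x^3 + 4x^2 - 4x + 87 = (x + 3)(5x^2 - 11x + 29).
So |(5x^3 + 4x^2 - 4x + 8) + 79| = |x + 3|·|5x^2 - 11x + 29|.
Assume first that |x + 3| < 2, so |x| < 5. Then |5x^2 - 11x + 29| ≤ 5·5^2 + 11·5 + 29 = 209.
Hence |(5x^3 + 4x^2 - 4x + 8) + 79| ≤ 209|x + 3| < ε provided |x + 3| < ε/209.
Take δ = min(2, ε/209). Then 0 < |x + 3| < δ gives both |x + 3| < 2 and |x + 3| < ε/209, so |(5x^3 + 4x^2 - 4x + 8) + 79| < ε.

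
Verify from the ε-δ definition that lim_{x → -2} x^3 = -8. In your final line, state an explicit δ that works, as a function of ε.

Let ε > 0. We seek δ > 0 with 0 < |x + 2| < δ ⇒ |x^3 + 8| < ε.
Factor: x^3 + 8 = (x + 2)(x^2 - 2x + 4), so |x^3 + 8| = |x + 2|·|x^2 - 2x + 4|.
Restrict δ ≤ 2. Then |x + 2| < 2 gives |x| < 4, so by the triangle inequality |x^2 - 2x + 4| ≤ 4^2 + 2·4 + 4 = 28.
Hence |x^3 + 8| ≤ 28|x + 2|, which is < ε once |x + 2| < ε/28.
Take δ = min(2, ε/28). If 0 < |x + 2| < δ then both bounds hold and |x^3 + 8| ≤ 28|x + 2| < 28·(ε/28) = ε.

δ = min(2, ε/28)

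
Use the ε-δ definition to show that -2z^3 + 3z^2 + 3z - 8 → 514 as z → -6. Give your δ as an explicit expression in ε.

Let ε > 0 be given. We want δ > 0 such that 0 < |z + 6| < δ implies |(-2z^3 + 3z^2 + 3z - 8) − 514| < ε.
(-2z^3 + 3z^2 + 3z - 8) − 514 = -2z^3 + 3z^2 + 3z - 522 = (z + 6)(-2z^2 + 15z - 87).
So |(-2z^3 + 3z^2 + 3z - 8) − 514| = |z + 6|·|-2z^2 + 15z - 87|.
Assume first that |z + 6| < 1, so |z| < 7. Then |-2z^2 + 15z - 87| ≤ 2·7^2 + 15·7 + 87 = 290.
Hence |(-2z^3 + 3z^2 + 3z - 8) − 514| ≤ 290|z + 6| < ε provided |z + 6| < ε/290.
Take δ = min(1, ε/290). Then 0 < |z + 6| < δ gives both |z + 6| < 1 and |z + 6| < ε/290, so |(-2z^3 + 3z^2 + 3z - 8) − 514| < ε.

δ = min(1, ε/290)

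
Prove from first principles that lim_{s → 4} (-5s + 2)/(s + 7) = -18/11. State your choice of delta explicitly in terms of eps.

Fix eps > 0. We want delta > 0 with 0 < |s − 4| < delta ⇒ |(-5s + 2)/(s + 7) + 18/11| < eps.
Combining over a common denominator, (-5s + 2)/(s + 7) + 18/11 = [(-5s + 2)·11 − (-18)·(s + 7)] / [11·(s + 7)] = -37(s − 4) / (11(s + 7)).
So |(-5s + 2)/(s + 7) + 18/11| = 37|s − 4| / (11·|s + 7|).
Require delta ≤ 11/2, so |s + 7| ≥ |11| − |s − 4| > 11 − 11/2 = 11/2.
Hence |(-5s + 2)/(s + 7) + 18/11| < 37|s − 4|/(11·(11/2)) = (74/121)|s − 4|, which is < eps once |s − 4| < (121/74)eps.
Take delta = min(11/2, (121/74)eps). Then 0 < |s − 4| < delta forces both bounds, so |(-5s + 2)/(s + 7) + 18/11| < eps.

delta = min(11/2, (121/74)eps)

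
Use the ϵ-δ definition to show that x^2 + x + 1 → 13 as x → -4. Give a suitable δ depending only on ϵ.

Let ϵ > 0. We want δ > 0 such that 0 < |x + 4| < δ implies |(x^2 + x + 1) − 13| < ϵ.
(x^2 + x + 1) − 13 = x^2 + x - 12 = (x + 4)(x - 3).
So |(x^2 + x + 1) − 13| = |x + 4|·|x - 3|.
Require δ ≤ 2. Then |x + 4| < 2 gives |x| < 6, and by the triangle inequality |x - 3| ≤ 6 + 3 = 9.
Hence |(x^2 + x + 1) − 13| ≤ 9|x + 4| < ϵ provided |x + 4| < ϵ/9.
Take δ = min(2, ϵ/9). Then 0 < |x + 4| < δ gives both |x + 4| < 2 and |x + 4| < ϵ/9, so |(x^2 + x + 1) − 13| < ϵ.

δ = min(2, ϵ/9)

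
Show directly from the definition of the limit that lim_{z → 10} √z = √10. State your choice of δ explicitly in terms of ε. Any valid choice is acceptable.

Let ε > 0 be given. We want δ > 0 such that 0 < |z − 10| < δ implies |√z − √10| < ε.
Multiplying by the conjugate, |√z − √10| = |z − 10|/(√z + √10).
Restrict δ ≤ 10 so that |z − 10| < 10 forces z > 0, and then √z + √10 > √10.
Hence |√z − √10| < |z − 10|/√10, which is < ε once |z − 10| < √10·ε.
Take δ = min(10, √10·ε). If 0 < |z − 10| < δ then z > 0 and |√z − √10| < |z − 10|/√10 < ε.

δ = min(10, √10·ε)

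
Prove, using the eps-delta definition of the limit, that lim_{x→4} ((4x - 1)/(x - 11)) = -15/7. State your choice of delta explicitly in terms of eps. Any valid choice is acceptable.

delta = min(7/2, (49/86)eps)

Let eps > 0 be given. We want delta > 0 with 0 < |x − 4| < delta ⇒ |(4x - 1)/(x - 11) + 15/7| < eps.
Combining over a common denominator, (4x - 1)/(x - 11) + 15/7 = [(4x - 1)·(-7) − 15·(x - 11)] / [(-7)·(x - 11)] = -43(x − 4) / ((-7)(x - 11)).
So |(4x - 1)/(x - 11) + 15/7| = 43|x − 4| / (7·|x − 11|).
Require delta ≤ 7/2, so |x − 11| ≥ |-7| − |x − 4| > 7 − 7/2 = 7/2.
Hence |(4x - 1)/(x - 11) + 15/7| < 43|x − 4|/(7·(7/2)) = (86/49)|x − 4|, which is < eps once |x − 4| < (49/86)eps.
Take delta = min(7/2, (49/86)eps). Then 0 < |x − 4| < delta forces both bounds, so |(4x - 1)/(x - 11) + 15/7| < eps.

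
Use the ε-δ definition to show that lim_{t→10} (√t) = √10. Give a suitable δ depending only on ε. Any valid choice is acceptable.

Let ε > 0 be given. We want δ > 0 such that 0 < |t − 10| < δ implies |√t − √10| < ε.
Rationalise: √t − √10 = (t − 10)/(√t + √10), so |√t − √10| = |t − 10|/(√t + √10).
Restrict δ ≤ 10 so that |t − 10| < 10 forces t > 0, and then √t + √10 > √10.
Hence |√t − √10| < |t − 10|/√10, which is < ε once |t − 10| < √10·ε.
Take δ = min(10, √10·ε). If 0 < |t − 10| < δ then t > 0 and |√t − √10| < |t − 10|/√10 < ε.

δ = min(10, √10·ε)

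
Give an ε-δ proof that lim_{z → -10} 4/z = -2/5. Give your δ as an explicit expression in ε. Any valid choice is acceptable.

Let ε > 0. We seek δ > 0 such that 0 < |z + 10| < δ implies |4/z + 2/5| < ε.
|4/z + 2/5| = 4·|-10 − z|/(10·|z|) = 4|z + 10|/(10|z|).
Restrict δ ≤ 5. Then |z + 10| < 5 gives |z| > 5, so 10|z| > 50.
Then |4/z + 2/5| < 4|z + 10|/50, which is < ε when |z + 10| < (25/2)ε.
Take δ = min(5, (25/2)ε). Then 0 < |z + 10| < δ gives both |z + 10| < 5 and |z + 10| < (25/2)ε, so |4/z + 2/5| < ε.

δ = min(5, (25/2)ε)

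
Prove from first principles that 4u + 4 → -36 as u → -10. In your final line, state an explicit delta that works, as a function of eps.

delta = eps/4

Let eps > 0. We need delta > 0 so that 0 < |u + 10| < delta implies |(4u + 4) + 36| < eps.
|(4u + 4) + 36| = |4u + 40| = 4|u + 10|.
Thus it suffices that |u + 10| < eps/4.
Choosing delta = eps/4 gives |(4u + 4) + 36| = 4|u + 10| < eps whenever |u + 10| < delta.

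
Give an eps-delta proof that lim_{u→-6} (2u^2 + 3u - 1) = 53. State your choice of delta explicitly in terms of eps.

Suppose eps > 0. We want delta > 0 such that 0 < |u + 6| < delta implies |(2u^2 + 3u - 1) − 53| < eps.
(2u^2 + 3u - 1) − 53 = 2u^2 + 3u - 54 = (u + 6)(2u - 9).
So |(2u^2 + 3u - 1) − 53| = |u + 6|·|2u - 9|.
Require delta ≤ 1. Then |u + 6| < 1 gives |u| < 7, and by the triangle inequality |2u - 9| ≤ 2·7 + 9 = 23.
Hence |(2u^2 + 3u - 1) − 53| ≤ 23|u + 6| < eps provided |u + 6| < eps/23.
Take delta = min(1, eps/23). Then 0 < |u + 6| < delta gives both |u + 6| < 1 and |u + 6| < eps/23, so |(2u^2 + 3u - 1) − 53| < eps.

delta = min(1, eps/23)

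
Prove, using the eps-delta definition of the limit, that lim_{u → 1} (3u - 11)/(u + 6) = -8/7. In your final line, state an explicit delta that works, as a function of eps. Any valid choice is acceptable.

delta = min(7/2, (49/58)eps)

Let eps > 0. We want delta > 0 with 0 < |u − 1| < delta ⇒ |(3u - 11)/(u + 6) + 8/7| < eps.
Combining over a common denominator, (3u - 11)/(u + 6) + 8/7 = [(3u - 11)·7 − (-8)·(u + 6)] / [7·(u + 6)] = 29(u − 1) / (7(u + 6)).
So |(3u - 11)/(u + 6) + 8/7| = 29|u − 1| / (7·|u + 6|).
Require delta ≤ 7/2, so |u + 6| ≥ |7| − |u − 1| > 7 − 7/2 = 7/2.
Hence |(3u - 11)/(u + 6) + 8/7| < 29|u − 1|/(7·(7/2)) = (58/49)|u − 1|, which is < eps once |u − 1| < (49/58)eps.
Take delta = min(7/2, (49/58)eps). Then 0 < |u − 1| < delta forces both bounds, so |(3u - 11)/(u + 6) + 8/7| < eps.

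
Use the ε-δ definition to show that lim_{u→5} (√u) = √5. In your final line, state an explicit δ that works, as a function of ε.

δ = min(5, √5·ε)

Let ε > 0. We want δ > 0 such that 0 < |u − 5| < δ implies |√u − √5| < ε.
Rationalise: √u − √5 = (u − 5)/(√u + √5), so |√u − √5| = |u − 5|/(√u + √5).
Restrict δ ≤ 5 so that |u − 5| < 5 forces u > 0, and then √u + √5 > √5.
Hence |√u − √5| < |u − 5|/√5, which is < ε once |u − 5| < √5·ε.
Take δ = min(5, √5·ε). If 0 < |u − 5| < δ then u > 0 and |√u − √5| < |u − 5|/√5 < ε.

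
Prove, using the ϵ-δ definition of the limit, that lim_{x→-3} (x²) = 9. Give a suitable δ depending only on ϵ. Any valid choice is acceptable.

Fix ϵ > 0. We seek δ > 0 with 0 < |x + 3| < δ ⇒ |x² − 9| < ϵ.
Factor: x² − 9 = (x + 3)(x - 3), so |x² − 9| = |x + 3|·|x - 3|.
Impose δ ≤ 2 so that |x| < 5; then |x - 3| ≤ 8.
Hence |x² − 9| ≤ 8|x + 3|, which is < ϵ once |x + 3| < ϵ/8.
Take δ = min(2, ϵ/8). If 0 < |x + 3| < δ then both bounds hold and |x² − 9| ≤ 8|x + 3| < 8·(ϵ/8) = ϵ.

δ = min(2, ϵ/8)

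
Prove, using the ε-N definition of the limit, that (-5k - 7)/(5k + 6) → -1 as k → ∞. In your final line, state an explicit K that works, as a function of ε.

K = (1/5)/ε

Suppose ε > 0. For k ≥ 1, |(-5k - 7)/(5k + 6) + 1| = |-5|/(5(5k + 6)) = 5/(5(5k + 6)).
Since 5k + 6 ≥ 5k for k ≥ 1, this is ≤ 5/(5·5k) = (1/5)/k.
So |(-5k - 7)/(5k + 6) + 1| < ε whenever k > (1/5)/ε.
Take K = (1/5)/ε. If k > K then |(-5k - 7)/(5k + 6) + 1| ≤ (1/5)/k < ε.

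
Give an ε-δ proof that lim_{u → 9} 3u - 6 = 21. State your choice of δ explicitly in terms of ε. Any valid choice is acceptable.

δ = ε/3

Fix ε > 0. We need δ > 0 so that 0 < |u − 9| < δ implies |(3u - 6) − 21| < ε.
Since (3u - 6) − 21 = 3(u − 9), we have |(3u - 6) − 21| = 3|u − 9|.
Thus it suffices that |u − 9| < ε/3.
Take δ = ε/3. If 0 < |u − 9| < δ then |(3u - 6) − 21| = 3|u − 9| < 3·(ε/3) = ε.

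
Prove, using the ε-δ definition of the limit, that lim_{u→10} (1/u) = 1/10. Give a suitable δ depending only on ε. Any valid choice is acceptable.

Let ε > 0 be given. We seek δ > 0 such that 0 < |u − 10| < δ implies |1/u − (1/10)| < ε.
|1/u − (1/10)| = |10 − u|/(10·|u|) = |u − 10|/(10|u|).
Require δ ≤ 5 so that |u| > 10 − 5 = 5, hence 10|u| > 50.
Then |1/u − (1/10)| < |u − 10|/50, which is < ε when |u − 10| < 50ε.
Take δ = min(5, 50ε). Then 0 < |u − 10| < δ gives both |u − 10| < 5 and |u − 10| < 50ε, so |1/u − (1/10)| < ε.

δ = min(5, 50ε)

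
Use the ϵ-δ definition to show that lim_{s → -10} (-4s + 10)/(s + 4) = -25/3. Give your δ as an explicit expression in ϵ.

δ = min(3, (9/13)ϵ)

Fix ϵ > 0. We want δ > 0 with 0 < |s + 10| < δ ⇒ |(-4s + 10)/(s + 4) + 25/3| < ϵ.
Combining over a common denominator, (-4s + 10)/(s + 4) + 25/3 = [(-4s + 10)·(-6) − 50·(s + 4)] / [(-6)·(s + 4)] = -26(s + 10) / ((-6)(s + 4)).
So |(-4s + 10)/(s + 4) + 25/3| = 26|s + 10| / (6·|s + 4|).
Require δ ≤ 3, so |s + 4| ≥ |-6| − |s + 10| > 6 − 3 = 3.
Hence |(-4s + 10)/(s + 4) + 25/3| < 26|s + 10|/(6·3) = (13/9)|s + 10|, which is < ϵ once |s + 10| < (9/13)ϵ.
Take δ = min(3, (9/13)ϵ). Then 0 < |s + 10| < δ forces both bounds, so |(-4s + 10)/(s + 4) + 25/3| < ϵ.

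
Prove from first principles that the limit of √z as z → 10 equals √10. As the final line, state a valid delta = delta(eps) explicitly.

Let eps > 0 be given. We want delta > 0 such that 0 < |z − 10| < delta implies |√z − √10| < eps.
Multiplying by the conjugate, |√z − √10| = |z − 10|/(√z + √10).
Restrict delta ≤ 10 so that |z − 10| < 10 forces z > 0, and then √z + √10 > √10.
Hence |√z − √10| < |z − 10|/√10, which is < eps once |z − 10| < √10·eps.
Take delta = min(10, √10·eps). If 0 < |z − 10| < delta then z > 0 and |√z − √10| < |z − 10|/√10 < eps.

delta = min(10, √10·eps)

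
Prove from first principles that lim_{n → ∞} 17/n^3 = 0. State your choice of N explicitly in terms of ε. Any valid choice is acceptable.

Suppose ε > 0. For n ≥ 1, |17/n^3 − 0| = 17/n^3.
17/n^3 < ε ⇔ n^3 > 17/ε ⇔ n > (17/ε)^{1/3}.
Take N = (17/ε)^{1/3}. Then n > N implies 17/n^3 < ε.

N = (17/ε)^{1/3}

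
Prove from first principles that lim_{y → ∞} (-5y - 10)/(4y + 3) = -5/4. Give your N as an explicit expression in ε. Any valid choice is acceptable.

N = (25/16)/ε

Suppose ε > 0. We seek N > 0 such that y > N implies |(-5y - 10)/(4y + 3) + 5/4| < ε.
(-5y - 10)/(4y + 3) + 5/4 = (4(-5y - 10) − (-5)(4y + 3)) / (4(4y + 3)) = -25/(4(4y + 3)).
For y > 0 we have 4y + 3 > 4y, so |(-5y - 10)/(4y + 3) + 5/4| = 25/(4(4y + 3)) < 25/(4·4y) = (25/16)/y.
Thus |(-5y - 10)/(4y + 3) + 5/4| < ε whenever y > (25/16)/ε.
Take N = (25/16)/ε. If y > N then |(-5y - 10)/(4y + 3) + 5/4| < (25/16)/y < ε.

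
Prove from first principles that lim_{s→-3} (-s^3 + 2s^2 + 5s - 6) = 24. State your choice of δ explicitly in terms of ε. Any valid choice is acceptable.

δ = min(2, ε/60)

Fix ε > 0. We want δ > 0 such that 0 < |s + 3| < δ implies |(-s^3 + 2s^2 + 5s - 6) − 24| < ε.
(-s^3 + 2s^2 + 5s - 6) − 24 = -s^3 + 2s^2 + 5s - 30 = (s + 3)(-s^2 + 5s - 10).
So |(-s^3 + 2s^2 + 5s - 6) − 24| = |s + 3|·|-s^2 + 5s - 10|.
Require δ ≤ 2. Then |s + 3| < 2 gives |s| < 5, and by the triangle inequality |-s^2 + 5s - 10| ≤ 5^2 + 5·5 + 10 = 60.
Hence |(-s^3 + 2s^2 + 5s - 6) − 24| ≤ 60|s + 3| < ε provided |s + 3| < ε/60.
Take δ = min(2, ε/60). Then 0 < |s + 3| < δ gives both |s + 3| < 2 and |s + 3| < ε/60, so |(-s^3 + 2s^2 + 5s - 6) − 24| < ε.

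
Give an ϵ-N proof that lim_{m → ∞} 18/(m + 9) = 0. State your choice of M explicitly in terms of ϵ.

M = 18/ϵ

Let ϵ > 0 be given. For m ≥ 1, |18/(m + 9) − 0| = 18/(m + 9) ≤ 18/m.
We need 18/m < ϵ, i.e. m > 18/ϵ.
Take M = 18/ϵ. If m > M then |18/(m + 9)| ≤ 18/m < ϵ.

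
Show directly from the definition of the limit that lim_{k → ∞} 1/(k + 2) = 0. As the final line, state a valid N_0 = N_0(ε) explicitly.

N_0 = 1/ε

Fix ε > 0. For k ≥ 1, |1/(k + 2) − 0| = 1/(k + 2) ≤ 1/k.
We need 1/k < ε, i.e. k > 1/ε.
Take N_0 = 1/ε. If k > N_0 then |1/(k + 2)| ≤ 1/k < ε.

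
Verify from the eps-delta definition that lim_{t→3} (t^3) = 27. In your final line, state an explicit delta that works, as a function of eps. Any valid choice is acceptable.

Fix eps > 0. We seek delta > 0 with 0 < |t − 3| < delta ⇒ |t^3 − 27| < eps.
Factor: t^3 − 27 = (t − 3)(t^2 + 3t + 9), so |t^3 − 27| = |t − 3|·|t^2 + 3t + 9|.
Impose delta ≤ 1 so that |t| < 4; then |t^2 + 3t + 9| ≤ 37.
Hence |t^3 − 27| ≤ 37|t − 3|, which is < eps once |t − 3| < eps/37.
Take delta = min(1, eps/37). If 0 < |t − 3| < delta then both bounds hold and |t^3 − 27| ≤ 37|t − 3| < 37·(eps/37) = eps.

delta = min(1, eps/37)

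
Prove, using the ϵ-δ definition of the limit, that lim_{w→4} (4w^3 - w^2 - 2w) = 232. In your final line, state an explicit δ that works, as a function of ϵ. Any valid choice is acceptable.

δ = min(1, ϵ/233)

Suppose ϵ > 0. We want δ > 0 such that 0 < |w − 4| < δ implies |(4w^3 - w^2 - 2w) − 232| < ϵ.
(4w^3 - w^2 - 2w) − 232 = 4w^3 - w^2 - 2w - 232 = (w − 4)(4w^2 + 15w + 58).
So |(4w^3 - w^2 - 2w) − 232| = |w − 4|·|4w^2 + 15w + 58|.
Assume first that |w − 4| < 1, so |w| < 5. Then |4w^2 + 15w + 58| ≤ 4·5^2 + 15·5 + 58 = 233.
Hence |(4w^3 - w^2 - 2w) − 232| ≤ 233|w − 4| < ϵ provided |w − 4| < ϵ/233.
Choosing δ = min(1, ϵ/233) ensures both conditions, hence |(4w^3 - w^2 - 2w) − 232| < ϵ.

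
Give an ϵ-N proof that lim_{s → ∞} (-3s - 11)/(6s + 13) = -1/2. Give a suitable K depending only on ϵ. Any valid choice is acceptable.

K = (3/4)/ϵ

Let ϵ > 0. We seek K > 0 such that s > K implies |(-3s - 11)/(6s + 13) + 1/2| < ϵ.
(-3s - 11)/(6s + 13) + 1/2 = (6(-3s - 11) − (-3)(6s + 13)) / (6(6s + 13)) = -27/(6(6s + 13)).
For s > 0 we have 6s + 13 > 6s, so |(-3s - 11)/(6s + 13) + 1/2| = 27/(6(6s + 13)) < 27/(6·6s) = (3/4)/s.
Thus |(-3s - 11)/(6s + 13) + 1/2| < ϵ whenever s > (3/4)/ϵ.
Take K = (3/4)/ϵ. If s > K then |(-3s - 11)/(6s + 13) + 1/2| < (3/4)/s < ϵ.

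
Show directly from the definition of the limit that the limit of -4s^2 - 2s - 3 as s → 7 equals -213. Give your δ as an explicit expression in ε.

Let ε > 0 be given. We want δ > 0 such that 0 < |s − 7| < δ implies |(-4s^2 - 2s - 3) + 213| < ε.
(-4s^2 - 2s - 3) + 213 = -4s^2 - 2s + 210 = (s − 7)(-4s - 30).
So |(-4s^2 - 2s - 3) + 213| = |s − 7|·|-4s - 30|.
Assume first that |s − 7| < 1, so |s| < 8. Then |-4s - 30| ≤ 4·8 + 30 = 62.
Hence |(-4s^2 - 2s - 3) + 213| ≤ 62|s − 7| < ε provided |s − 7| < ε/62.
Choosing δ = min(1, ε/62) ensures both conditions, hence |(-4s^2 - 2s - 3) + 213| < ε.

δ = min(1, ε/62)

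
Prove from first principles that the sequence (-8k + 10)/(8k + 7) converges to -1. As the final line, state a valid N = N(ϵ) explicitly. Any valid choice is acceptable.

N = (17/8)/ϵ

Let ϵ > 0 be given. For k ≥ 1, |(-8k + 10)/(8k + 7) + 1| = |136|/(8(8k + 7)) = 136/(8(8k + 7)).
Since 8k + 7 ≥ 8k for k ≥ 1, this is ≤ 136/(8·8k) = (17/8)/k.
So |(-8k + 10)/(8k + 7) + 1| < ϵ whenever k > (17/8)/ϵ.
Take N = (17/8)/ϵ. If k > N then |(-8k + 10)/(8k + 7) + 1| ≤ (17/8)/k < ϵ.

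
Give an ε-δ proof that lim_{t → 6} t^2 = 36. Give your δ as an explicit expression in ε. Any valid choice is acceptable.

Fix ε > 0. We seek δ > 0 with 0 < |t − 6| < δ ⇒ |t^2 − 36| < ε.
Factor: t^2 − 36 = (t − 6)(t + 6), so |t^2 − 36| = |t − 6|·|t + 6|.
Restrict δ ≤ 1. Then |t − 6| < 1 gives |t| < 7, so by the triangle inequality |t + 6| ≤ 7 + 6 = 13.
Hence |t^2 − 36| ≤ 13|t − 6|, which is < ε once |t − 6| < ε/13.
Take δ = min(1, ε/13). If 0 < |t − 6| < δ then both bounds hold and |t^2 − 36| ≤ 13|t − 6| < 13·(ε/13) = ε.

δ = min(1, ε/13)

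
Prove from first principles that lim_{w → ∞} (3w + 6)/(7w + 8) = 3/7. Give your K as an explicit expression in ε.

K = (18/49)/ε

Let ε > 0 be given. We seek K > 0 such that w > K implies |(3w + 6)/(7w + 8) − (3/7)| < ε.
(3w + 6)/(7w + 8) − (3/7) = (7(3w + 6) − 3(7w + 8)) / (7(7w + 8)) = 18/(7(7w + 8)).
For w > 0 we have 7w + 8 > 7w, so |(3w + 6)/(7w + 8) − (3/7)| = 18/(7(7w + 8)) < 18/(7·7w) = (18/49)/w.
Thus |(3w + 6)/(7w + 8) − (3/7)| < ε whenever w > (18/49)/ε.
Take K = (18/49)/ε. If w > K then |(3w + 6)/(7w + 8) − (3/7)| < (18/49)/w < ε.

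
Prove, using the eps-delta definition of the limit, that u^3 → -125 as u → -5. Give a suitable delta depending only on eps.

delta = min(1, eps/91)

Let eps > 0 be given. We seek delta > 0 with 0 < |u + 5| < delta ⇒ |u^3 + 125| < eps.
Factor: u^3 + 125 = (u + 5)(u^2 - 5u + 25), so |u^3 + 125| = |u + 5|·|u^2 - 5u + 25|.
Restrict delta ≤ 1. Then |u + 5| < 1 gives |u| < 6, so by the triangle inequality |u^2 - 5u + 25| ≤ 6^2 + 5·6 + 25 = 91.
Hence |u^3 + 125| ≤ 91|u + 5|, which is < eps once |u + 5| < eps/91.
Take delta = min(1, eps/91). If 0 < |u + 5| < delta then both bounds hold and |u^3 + 125| ≤ 91|u + 5| < 91·(eps/91) = eps.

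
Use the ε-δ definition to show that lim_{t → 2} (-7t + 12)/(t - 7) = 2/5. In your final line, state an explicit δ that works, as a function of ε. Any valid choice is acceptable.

δ = min(5/2, (25/74)ε)

Fix ε > 0. We want δ > 0 with 0 < |t − 2| < δ ⇒ |(-7t + 12)/(t - 7) − (2/5)| < ε.
Combining over a common denominator, (-7t + 12)/(t - 7) − (2/5) = [(-7t + 12)·(-5) − (-2)·(t - 7)] / [(-5)·(t - 7)] = 37(t − 2) / ((-5)(t - 7)).
So |(-7t + 12)/(t - 7) − (2/5)| = 37|t − 2| / (5·|t − 7|).
Restrict δ ≤ 5/2. Then |t − 2| < 5/2 gives |t − 7| = |(t − 2) + (-5)| ≥ 5 − 5/2 = 5/2.
Hence |(-7t + 12)/(t - 7) − (2/5)| < 37|t − 2|/(5·(5/2)) = (74/25)|t − 2|, which is < ε once |t − 2| < (25/74)ε.
Take δ = min(5/2, (25/74)ε). Then 0 < |t − 2| < δ forces both bounds, so |(-7t + 12)/(t - 7) − (2/5)| < ε.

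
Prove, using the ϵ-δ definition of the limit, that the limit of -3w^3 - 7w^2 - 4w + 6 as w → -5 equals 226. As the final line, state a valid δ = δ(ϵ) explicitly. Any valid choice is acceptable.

δ = min(1, ϵ/200)

Suppose ϵ > 0. We want δ > 0 such that 0 < |w + 5| < δ implies |(-3w^3 - 7w^2 - 4w + 6) − 226| < ϵ.
(-3w^3 - 7w^2 - 4w + 6) − 226 = -3w^3 - 7w^2 - 4w - 220 = (w + 5)(-3w^2 + 8w - 44).
So |(-3w^3 - 7w^2 - 4w + 6) − 226| = |w + 5|·|-3w^2 + 8w - 44|.
Require δ ≤ 1. Then |w + 5| < 1 gives |w| < 6, and by the triangle inequality |-3w^2 + 8w - 44| ≤ 3·6^2 + 8·6 + 44 = 200.
Hence |(-3w^3 - 7w^2 - 4w + 6) − 226| ≤ 200|w + 5| < ϵ provided |w + 5| < ϵ/200.
Take δ = min(1, ϵ/200). Then 0 < |w + 5| < δ gives both |w + 5| < 1 and |w + 5| < ϵ/200, so |(-3w^3 - 7w^2 - 4w + 6) − 226| < ϵ.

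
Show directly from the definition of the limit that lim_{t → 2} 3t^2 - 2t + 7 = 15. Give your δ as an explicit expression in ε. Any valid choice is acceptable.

Fix ε > 0. We want δ > 0 such that 0 < |t − 2| < δ implies |(3t^2 - 2t + 7) − 15| < ε.
(3t^2 - 2t + 7) − 15 = 3t^2 - 2t - 8 = (t − 2)(3t + 4).
So |(3t^2 - 2t + 7) − 15| = |t − 2|·|3t + 4|.
Require δ ≤ 1. Then |t − 2| < 1 gives |t| < 3, and by the triangle inequality |3t + 4| ≤ 3·3 + 4 = 13.
Hence |(3t^2 - 2t + 7) − 15| ≤ 13|t − 2| < ε provided |t − 2| < ε/13.
Take δ = min(1, ε/13). Then 0 < |t − 2| < δ gives both |t − 2| < 1 and |t − 2| < ε/13, so |(3t^2 - 2t + 7) − 15| < ε.

δ = min(1, ε/13)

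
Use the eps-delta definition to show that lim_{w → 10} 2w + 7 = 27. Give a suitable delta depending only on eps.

Let eps > 0. We need delta > 0 so that 0 < |w − 10| < delta implies |(2w + 7) − 27| < eps.
Since (2w + 7) − 27 = 2(w − 10), we have |(2w + 7) − 27| = 2|w − 10|.
So 2|w − 10| < eps exactly when |w − 10| < eps/2.
Choosing delta = eps/2 gives |(2w + 7) − 27| = 2|w − 10| < eps whenever |w − 10| < delta.

delta = eps/2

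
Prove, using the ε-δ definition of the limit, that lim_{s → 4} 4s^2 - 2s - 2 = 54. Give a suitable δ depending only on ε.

Suppose ε > 0. We want δ > 0 such that 0 < |s − 4| < δ implies |(4s^2 - 2s - 2) − 54| < ε.
(4s^2 - 2s - 2) − 54 = 4s^2 - 2s - 56 = (s − 4)(4s + 14).
So |(4s^2 - 2s - 2) − 54| = |s − 4|·|4s + 14|.
Assume first that |s − 4| < 1, so |s| < 5. Then |4s + 14| ≤ 4·5 + 14 = 34.
Hence |(4s^2 - 2s - 2) − 54| ≤ 34|s − 4| < ε provided |s − 4| < ε/34.
Choosing δ = min(1, ε/34) ensures both conditions, hence |(4s^2 - 2s - 2) − 54| < ε.

δ = min(1, ε/34)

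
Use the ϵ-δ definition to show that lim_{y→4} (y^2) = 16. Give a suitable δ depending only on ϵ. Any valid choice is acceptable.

δ = min(2, ϵ/10)

Suppose ϵ > 0. We seek δ > 0 with 0 < |y − 4| < δ ⇒ |y^2 − 16| < ϵ.
Factor: y^2 − 16 = (y − 4)(y + 4), so |y^2 − 16| = |y − 4|·|y + 4|.
Restrict δ ≤ 2. Then |y − 4| < 2 gives |y| < 6, so by the triangle inequality |y + 4| ≤ 6 + 4 = 10.
Hence |y^2 − 16| ≤ 10|y − 4|, which is < ϵ once |y − 4| < ϵ/10.
Take δ = min(2, ϵ/10). If 0 < |y − 4| < δ then both bounds hold and |y^2 − 16| ≤ 10|y − 4| < 10·(ϵ/10) = ϵ.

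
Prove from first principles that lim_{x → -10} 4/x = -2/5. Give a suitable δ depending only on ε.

Let ε > 0. We seek δ > 0 such that 0 < |x + 10| < δ implies |4/x + 2/5| < ε.
|4/x + 2/5| = 4·|-10 − x|/(10·|x|) = 4|x + 10|/(10|x|).
Require δ ≤ 5 so that |x| > 10 − 5 = 5, hence 10|x| > 50.
Then |4/x + 2/5| < 4|x + 10|/50, which is < ε when |x + 10| < (25/2)ε.
Take δ = min(5, (25/2)ε). Then 0 < |x + 10| < δ gives both |x + 10| < 5 and |x + 10| < (25/2)ε, so |4/x + 2/5| < ε.

δ = min(5, (25/2)ε)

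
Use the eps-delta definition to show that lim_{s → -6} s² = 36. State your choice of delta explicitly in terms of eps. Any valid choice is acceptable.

delta = min(1, eps/13)

Fix eps > 0. We seek delta > 0 with 0 < |s + 6| < delta ⇒ |s² − 36| < eps.
Factor: s² − 36 = (s + 6)(s - 6), so |s² − 36| = |s + 6|·|s - 6|.
Impose delta ≤ 1 so that |s| < 7; then |s - 6| ≤ 13.
Hence |s² − 36| ≤ 13|s + 6|, which is < eps once |s + 6| < eps/13.
Take delta = min(1, eps/13). If 0 < |s + 6| < delta then both bounds hold and |s² − 36| ≤ 13|s + 6| < 13·(eps/13) = eps.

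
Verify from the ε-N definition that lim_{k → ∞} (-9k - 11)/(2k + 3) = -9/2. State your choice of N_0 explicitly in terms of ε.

Let ε > 0 be given. For k ≥ 1, |(-9k - 11)/(2k + 3) + 9/2| = |5|/(2(2k + 3)) = 5/(2(2k + 3)).
Since 2k + 3 ≥ 2k for k ≥ 1, this is ≤ 5/(2·2k) = (5/4)/k.
So |(-9k - 11)/(2k + 3) + 9/2| < ε whenever k > (5/4)/ε.
Take N_0 = (5/4)/ε. If k > N_0 then |(-9k - 11)/(2k + 3) + 9/2| ≤ (5/4)/k < ε.

N_0 = (5/4)/ε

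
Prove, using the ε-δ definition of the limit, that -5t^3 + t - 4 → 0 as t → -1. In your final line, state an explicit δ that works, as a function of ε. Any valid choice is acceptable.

Let ε > 0 be given. We want δ > 0 such that 0 < |t + 1| < δ implies |(-5t^3 + t - 4)| < ε.
(-5t^3 + t - 4) = -5t^3 + t - 4 = (t + 1)(-5t^2 + 5t - 4).
So |(-5t^3 + t - 4)| = |t + 1|·|-5t^2 + 5t - 4|.
Require δ ≤ 2. Then |t + 1| < 2 gives |t| < 3, and by the triangle inequality |-5t^2 + 5t - 4| ≤ 5·3^2 + 5·3 + 4 = 64.
Hence |(-5t^3 + t - 4)| ≤ 64|t + 1| < ε provided |t + 1| < ε/64.
Take δ = min(2, ε/64). Then 0 < |t + 1| < δ gives both |t + 1| < 2 and |t + 1| < ε/64, so |(-5t^3 + t - 4)| < ε.

δ = min(2, ε/64)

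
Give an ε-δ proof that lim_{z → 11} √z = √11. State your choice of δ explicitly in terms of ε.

Let ε > 0. We want δ > 0 such that 0 < |z − 11| < δ implies |√z − √11| < ε.
Multiplying by the conjugate, |√z − √11| = |z − 11|/(√z + √11).
Restrict δ ≤ 11 so that |z − 11| < 11 forces z > 0, and then √z + √11 > √11.
Hence |√z − √11| < |z − 11|/√11, which is < ε once |z − 11| < √11·ε.
Take δ = min(11, √11·ε). If 0 < |z − 11| < δ then z > 0 and |√z − √11| < |z − 11|/√11 < ε.

δ = min(11, √11·ε)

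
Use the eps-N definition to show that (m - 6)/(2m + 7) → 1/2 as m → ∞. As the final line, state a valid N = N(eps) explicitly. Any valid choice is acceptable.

Let eps > 0 be given. For m ≥ 1, |(m - 6)/(2m + 7) − (1/2)| = |-19|/(2(2m + 7)) = 19/(2(2m + 7)).
Since 2m + 7 ≥ 2m for m ≥ 1, this is ≤ 19/(2·2m) = (19/4)/m.
So |(m - 6)/(2m + 7) − (1/2)| < eps whenever m > (19/4)/eps.
Take N = (19/4)/eps. If m > N then |(m - 6)/(2m + 7) − (1/2)| ≤ (19/4)/m < eps.

N = (19/4)/eps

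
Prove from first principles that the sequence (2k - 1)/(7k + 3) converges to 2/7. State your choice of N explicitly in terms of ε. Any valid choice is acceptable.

Fix ε > 0. For k ≥ 1, |(2k - 1)/(7k + 3) − (2/7)| = |-13|/(7(7k + 3)) = 13/(7(7k + 3)).
Since 7k + 3 ≥ 7k for k ≥ 1, this is ≤ 13/(7·7k) = (13/49)/k.
So |(2k - 1)/(7k + 3) − (2/7)| < ε whenever k > (13/49)/ε.
Take N = (13/49)/ε. If k > N then |(2k - 1)/(7k + 3) − (2/7)| ≤ (13/49)/k < ε.

N = (13/49)/ε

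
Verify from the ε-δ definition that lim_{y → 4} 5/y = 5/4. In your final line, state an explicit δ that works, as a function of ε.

Fix ε > 0. We seek δ > 0 such that 0 < |y − 4| < δ implies |5/y − (5/4)| < ε.
|5/y − (5/4)| = 5·|4 − y|/(4·|y|) = 5|y − 4|/(4|y|).
Restrict δ ≤ 2. Then |y − 4| < 2 gives |y| > 2, so 4|y| > 8.
Then |5/y − (5/4)| < 5|y − 4|/8, which is < ε when |y − 4| < (8/5)ε.
Take δ = min(2, (8/5)ε). Then 0 < |y − 4| < δ gives both |y − 4| < 2 and |y − 4| < (8/5)ε, so |5/y − (5/4)| < ε.

δ = min(2, (8/5)ε)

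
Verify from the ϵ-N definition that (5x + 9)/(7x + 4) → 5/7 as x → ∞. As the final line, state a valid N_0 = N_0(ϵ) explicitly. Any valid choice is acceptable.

N_0 = (43/49)/ϵ

Suppose ϵ > 0. We seek N_0 > 0 such that x > N_0 implies |(5x + 9)/(7x + 4) − (5/7)| < ϵ.
(5x + 9)/(7x + 4) − (5/7) = (7(5x + 9) − 5(7x + 4)) / (7(7x + 4)) = 43/(7(7x + 4)).
For x > 0 we have 7x + 4 > 7x, so |(5x + 9)/(7x + 4) − (5/7)| = 43/(7(7x + 4)) < 43/(7·7x) = (43/49)/x.
Thus |(5x + 9)/(7x + 4) − (5/7)| < ϵ whenever x > (43/49)/ϵ.
Take N_0 = (43/49)/ϵ. If x > N_0 then |(5x + 9)/(7x + 4) − (5/7)| < (43/49)/x < ϵ.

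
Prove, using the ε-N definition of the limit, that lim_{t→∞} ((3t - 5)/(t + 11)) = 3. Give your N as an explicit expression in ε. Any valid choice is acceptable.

N = 38/ε

Let ε > 0 be given. We seek N > 0 such that t > N implies |(3t - 5)/(t + 11) − 3| < ε.
(3t - 5)/(t + 11) − 3 = ((3t - 5) − 3(t + 11)) / ((t + 11)) = -38/((t + 11)).
For t > 0 we have t + 11 > t, so |(3t - 5)/(t + 11) − 3| = 38/((t + 11)) < 38/(t) = 38/t.
Thus |(3t - 5)/(t + 11) − 3| < ε whenever t > 38/ε.
Take N = 38/ε. If t > N then |(3t - 5)/(t + 11) − 3| < 38/t < ε.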